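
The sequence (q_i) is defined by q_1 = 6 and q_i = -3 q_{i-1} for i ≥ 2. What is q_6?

-1458

q_2 = -3(6) = -18
q_3 = -3(-18) = 54
q_4 = -3(54) = -162
q_5 = -3(-162) = 486
q_6 = -3(486) = -1458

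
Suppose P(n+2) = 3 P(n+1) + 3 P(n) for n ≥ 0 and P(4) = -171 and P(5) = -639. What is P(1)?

1

Rearranging, P(n-2) = (P(n) - 3 P(n-1)) / 3.
P(3) = (-639 - 3·(-171)) / 3 = -126/3 = -42
P(2) = (-171 - 3·(-42)) / 3 = -45/3 = -15
P(1) = (-42 - 3·(-15)) / 3 = 3/3 = 1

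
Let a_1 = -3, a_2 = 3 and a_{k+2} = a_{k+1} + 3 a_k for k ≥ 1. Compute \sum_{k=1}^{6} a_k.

-24

a_3 = 3 + 3(-3) = -6
a_4 = (-6) + 3(3) = 3
a_5 = 3 + 3(-6) = -15
a_6 = (-15) + 3(3) = -6
Sum = (-3) + 3 + (-6) + 3 + (-15) + (-6) = -24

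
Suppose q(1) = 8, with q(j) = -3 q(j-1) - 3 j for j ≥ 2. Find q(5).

750

q(2) = -3·8 - 6 = -30
q(3) = -3·(-30) - 9 = 81
q(4) = -3·81 - 12 = -255
q(5) = -3·(-255) - 15 = 750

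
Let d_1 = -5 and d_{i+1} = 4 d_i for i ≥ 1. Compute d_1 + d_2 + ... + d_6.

-6825

d_2 = 4*(-5) = -20
d_3 = 4*(-20) = -80
d_4 = 4*(-80) = -320
d_5 = 4*(-320) = -1280
d_6 = 4*(-1280) = -5120
Sum = (-5) + (-20) + (-80) + (-320) + (-1280) + (-5120) = -6825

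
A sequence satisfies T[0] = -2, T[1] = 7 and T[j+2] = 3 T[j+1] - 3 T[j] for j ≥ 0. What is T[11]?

T[2] = 3·7 - 3·(-2) = 27
T[3] = 3·27 - 3·7 = 60
T[4] = 3·60 - 3·27 = 99
T[5] = 3·99 - 3·60 = 117
T[6] = 3·117 - 3·99 = 54
T[7] = 3·54 - 3·117 = -189
T[8] = 3·(-189) - 3·54 = -729
T[9] = 3·(-729) - 3·(-189) = -1620
T[10] = 3·(-1620) - 3·(-729) = -2673
T[11] = 3·(-2673) - 3·(-1620) = -3159

-3159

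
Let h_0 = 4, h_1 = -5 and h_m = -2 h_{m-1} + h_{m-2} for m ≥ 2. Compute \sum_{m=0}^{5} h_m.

h_2 = -2·(-5) + 4 = 14
h_3 = -2·14 + (-5) = -33
h_4 = -2·(-33) + 14 = 80
h_5 = -2·80 + (-33) = -193
Sum = 4 + (-5) + 14 + (-33) + 80 + (-193) = -133

-133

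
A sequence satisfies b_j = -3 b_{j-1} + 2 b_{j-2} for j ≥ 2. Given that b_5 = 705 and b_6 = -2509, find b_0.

Rearranging, b_{j-2} = (b_j + 3 b_{j-1}) / 2.
b_4 = (-2509 + 3·705) / 2 = -394/2 = -197
b_3 = (705 + 3·(-197)) / 2 = 114/2 = 57
b_2 = (-197 + 3·57) / 2 = -26/2 = -13
b_1 = (57 + 3·(-13)) / 2 = 18/2 = 9
b_0 = (-13 + 3·9) / 2 = 14/2 = 7

7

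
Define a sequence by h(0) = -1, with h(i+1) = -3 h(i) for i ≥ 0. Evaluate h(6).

h(1) = -3*(-1) = 3
h(2) = -3*3 = -9
h(3) = -3*(-9) = 27
h(4) = -3*27 = -81
h(5) = -3*(-81) = 243
h(6) = -3*243 = -729

-729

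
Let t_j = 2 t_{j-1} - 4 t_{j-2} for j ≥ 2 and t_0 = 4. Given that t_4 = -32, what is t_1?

4

Let t_1 = y.
t_2 = -16 + 2y
t_3 = -32
t_4 = -8y
So -8y = -32, giving y = 4.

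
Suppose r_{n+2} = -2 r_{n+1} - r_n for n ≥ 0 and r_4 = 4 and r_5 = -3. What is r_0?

8

Rearranging, r_{n-2} = -(r_n + 2 r_{n-1}).
r_3 = -(-3 + 2·4) = -5
r_2 = -(4 + 2·(-5)) = 6
r_1 = -(-5 + 2·6) = -7
r_0 = -(6 + 2·(-7)) = 8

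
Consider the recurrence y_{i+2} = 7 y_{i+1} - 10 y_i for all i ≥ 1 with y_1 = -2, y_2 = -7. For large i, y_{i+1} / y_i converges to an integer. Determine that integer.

The characteristic equation is r^2 - 7r + 10 = 0, which factors as (r - 5)(r - 2) = 0.
So the roots are 5 and 2. Since |5| > |2| and the coefficient of 5^i is non-zero, the ratio tends to 5.

5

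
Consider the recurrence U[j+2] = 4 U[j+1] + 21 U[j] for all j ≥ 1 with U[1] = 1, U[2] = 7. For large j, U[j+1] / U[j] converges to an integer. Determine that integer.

7

The characteristic equation is r^2 - 4r - 21 = 0, which factors as (r - 7)(r + 3) = 0.
So the roots are 7 and -3. Since |7| > |-3| and the coefficient of 7^j is non-zero, the ratio tends to 7.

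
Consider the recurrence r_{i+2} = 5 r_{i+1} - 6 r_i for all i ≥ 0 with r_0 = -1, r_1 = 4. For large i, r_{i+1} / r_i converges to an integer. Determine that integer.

3

The characteristic equation is r^2 - 5r + 6 = 0, which factors as (r - 3)(r - 2) = 0.
So the roots are 3 and 2. Since |3| > |2| and the coefficient of 3^i is non-zero, the ratio tends to 3.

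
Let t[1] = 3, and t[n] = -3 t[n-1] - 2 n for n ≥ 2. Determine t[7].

2821

t[2] = -3·3 - 4 = -13
t[3] = -3·(-13) - 6 = 33
t[4] = -3·33 - 8 = -107
t[5] = -3·(-107) - 10 = 311
t[6] = -3·311 - 12 = -945
t[7] = -3·(-945) - 14 = 2821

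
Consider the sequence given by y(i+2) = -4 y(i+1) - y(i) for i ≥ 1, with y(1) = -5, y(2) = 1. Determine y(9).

y(3) = -4*1 - (-5) = 1
y(4) = -4*1 - 1 = -5
y(5) = -4*(-5) - 1 = 19
y(6) = -4*19 - (-5) = -71
y(7) = -4*(-71) - 19 = 265
y(8) = -4*265 - (-71) = -989
y(9) = -4*(-989) - 265 = 3691

3691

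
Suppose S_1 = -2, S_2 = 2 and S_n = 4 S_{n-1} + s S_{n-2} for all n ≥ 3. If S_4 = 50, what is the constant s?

-3

S_3 = 8 - 2s
S_4 = 32 - 6s
So 32 - 6s = 50, giving s = -3.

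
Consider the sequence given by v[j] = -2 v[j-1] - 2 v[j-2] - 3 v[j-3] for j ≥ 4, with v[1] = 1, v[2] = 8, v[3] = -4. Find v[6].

v[4] = -2(-4) - 2(8) - 3(1) = -11
v[5] = -2(-11) - 2(-4) - 3(8) = 6
v[6] = -2(6) - 2(-11) - 3(-4) = 22

22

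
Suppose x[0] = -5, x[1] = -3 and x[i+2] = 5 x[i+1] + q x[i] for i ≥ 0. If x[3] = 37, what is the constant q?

x[2] = -15 - 5q
x[3] = -75 - 28q
So -75 - 28q = 37, giving q = -4.

-4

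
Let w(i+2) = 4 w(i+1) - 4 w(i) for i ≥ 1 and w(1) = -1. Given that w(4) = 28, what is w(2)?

Let w(2) = x.
w(3) = 4 + 4x
w(4) = 16 + 12x
So 16 + 12x = 28, giving x = 1.

1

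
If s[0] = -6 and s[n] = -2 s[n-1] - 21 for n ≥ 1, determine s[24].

16777209

The fixed point is -21/(1 + 2) = -7, so s[n] + 7 = -2(s[n-1] + 7).
Hence s[n] = 1·(-2)^n - 7.
s[24] = 1·(-2)^{24} - 7 = 1·16777216 - 7 = 16777209.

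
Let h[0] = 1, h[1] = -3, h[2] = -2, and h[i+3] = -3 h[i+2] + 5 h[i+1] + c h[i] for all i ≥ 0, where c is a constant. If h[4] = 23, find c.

h[3] = -9 + c
h[4] = 17 - 6c
So 17 - 6c = 23, giving c = -1.

-1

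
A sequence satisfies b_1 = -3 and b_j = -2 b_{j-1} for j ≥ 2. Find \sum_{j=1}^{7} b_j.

-129

b_2 = -2*(-3) = 6
b_3 = -2*6 = -12
b_4 = -2*(-12) = 24
b_5 = -2*24 = -48
b_6 = -2*(-48) = 96
b_7 = -2*96 = -192
Sum = (-3) + 6 + (-12) + 24 + (-48) + 96 + (-192) = -129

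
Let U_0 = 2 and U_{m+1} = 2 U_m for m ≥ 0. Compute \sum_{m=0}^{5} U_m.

126

U_1 = 2*2 = 4
U_2 = 2*4 = 8
U_3 = 2*8 = 16
U_4 = 2*16 = 32
U_5 = 2*32 = 64
Sum = 2 + 4 + 8 + 16 + 32 + 64 = 126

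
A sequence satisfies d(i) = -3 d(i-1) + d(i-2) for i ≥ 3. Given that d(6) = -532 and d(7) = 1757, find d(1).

Rearranging, d(i-2) = d(i) + 3 d(i-1).
d(5) = 1757 + 3*(-532) = 161
d(4) = -532 + 3*161 = -49
d(3) = 161 + 3*(-49) = 14
d(2) = -49 + 3*14 = -7
d(1) = 14 + 3*(-7) = -7

-7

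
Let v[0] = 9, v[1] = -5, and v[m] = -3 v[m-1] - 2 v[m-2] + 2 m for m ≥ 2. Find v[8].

-725

v[2] = -3*(-5) - 2*9 + 4 = 1
v[3] = -3*1 - 2*(-5) + 6 = 13
v[4] = -3*13 - 2*1 + 8 = -33
v[5] = -3*(-33) - 2*13 + 10 = 83
v[6] = -3*83 - 2*(-33) + 12 = -171
v[7] = -3*(-171) - 2*83 + 14 = 361
v[8] = -3*361 - 2*(-171) + 16 = -725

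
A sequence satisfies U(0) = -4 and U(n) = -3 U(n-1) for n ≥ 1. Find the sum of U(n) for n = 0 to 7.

6560

U(1) = -3(-4) = 12
U(2) = -3(12) = -36
U(3) = -3(-36) = 108
U(4) = -3(108) = -324
U(5) = -3(-324) = 972
U(6) = -3(972) = -2916
U(7) = -3(-2916) = 8748
Sum = (-4) + 12 + (-36) + 108 + (-324) + 972 + (-2916) + 8748 = 6560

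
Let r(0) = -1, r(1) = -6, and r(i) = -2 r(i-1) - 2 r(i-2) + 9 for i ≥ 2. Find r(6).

r(2) = -2·(-6) - 2·(-1) + 9 = 23
r(3) = -2·23 - 2·(-6) + 9 = -25
r(4) = -2·(-25) - 2·23 + 9 = 13
r(5) = -2·13 - 2·(-25) + 9 = 33
r(6) = -2·33 - 2·13 + 9 = -83

-83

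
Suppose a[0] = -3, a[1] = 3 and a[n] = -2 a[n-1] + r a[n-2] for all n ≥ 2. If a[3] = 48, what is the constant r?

a[2] = -6 - 3r
a[3] = 12 + 9r
So 12 + 9r = 48, giving r = 4.

4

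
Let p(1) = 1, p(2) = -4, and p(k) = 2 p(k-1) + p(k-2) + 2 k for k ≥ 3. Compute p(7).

p(3) = 2(-4) + 1 + 6 = -1
p(4) = 2(-1) + (-4) + 8 = 2
p(5) = 2(2) + (-1) + 10 = 13
p(6) = 2(13) + 2 + 12 = 40
p(7) = 2(40) + 13 + 14 = 107

107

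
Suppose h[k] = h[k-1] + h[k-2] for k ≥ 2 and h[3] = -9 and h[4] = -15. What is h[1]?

-3

Rearranging, h[k-2] = h[k] - h[k-1].
h[2] = -15 - (-9) = -6
h[1] = -9 - (-6) = -3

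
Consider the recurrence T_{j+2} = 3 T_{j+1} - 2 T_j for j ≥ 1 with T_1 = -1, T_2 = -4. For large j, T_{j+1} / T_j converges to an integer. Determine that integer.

The characteristic equation is r^2 - 3r + 2 = 0, which factors as (r - 2)(r - 1) = 0.
So the roots are 2 and 1. Since |2| > |1| and the coefficient of 2^j is non-zero, the ratio tends to 2.

2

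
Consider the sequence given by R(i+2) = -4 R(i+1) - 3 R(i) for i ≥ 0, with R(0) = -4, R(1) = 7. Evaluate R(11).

265723

R(2) = -4*7 - 3*(-4) = -16
R(3) = -4*(-16) - 3*7 = 43
R(4) = -4*43 - 3*(-16) = -124
R(5) = -4*(-124) - 3*43 = 367
R(6) = -4*367 - 3*(-124) = -1096
R(7) = -4*(-1096) - 3*367 = 3283
R(8) = -4*3283 - 3*(-1096) = -9844
R(9) = -4*(-9844) - 3*3283 = 29527
R(10) = -4*29527 - 3*(-9844) = -88576
R(11) = -4*(-88576) - 3*29527 = 265723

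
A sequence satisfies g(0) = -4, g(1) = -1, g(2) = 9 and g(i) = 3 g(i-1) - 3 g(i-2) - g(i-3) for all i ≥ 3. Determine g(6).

89

g(3) = 3·9 - 3·(-1) - (-4) = 34
g(4) = 3·34 - 3·9 - (-1) = 76
g(5) = 3·76 - 3·34 - 9 = 117
g(6) = 3·117 - 3·76 - 34 = 89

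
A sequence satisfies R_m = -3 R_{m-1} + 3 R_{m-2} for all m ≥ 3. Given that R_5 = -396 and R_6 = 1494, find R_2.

4

Rearranging, R_{m-2} = (R_m + 3 R_{m-1}) / 3.
R_4 = (1494 + 3(-396)) / 3 = 306/3 = 102
R_3 = (-396 + 3(102)) / 3 = -90/3 = -30
R_2 = (102 + 3(-30)) / 3 = 12/3 = 4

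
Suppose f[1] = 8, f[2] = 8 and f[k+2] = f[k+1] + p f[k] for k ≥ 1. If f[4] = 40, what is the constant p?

f[3] = 8 + 8p
f[4] = 8 + 16p
So 8 + 16p = 40, giving p = 2.

2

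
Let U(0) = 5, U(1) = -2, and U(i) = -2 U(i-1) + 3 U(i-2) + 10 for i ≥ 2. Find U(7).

U(2) = -2(-2) + 3(5) + 10 = 29
U(3) = -2(29) + 3(-2) + 10 = -54
U(4) = -2(-54) + 3(29) + 10 = 205
U(5) = -2(205) + 3(-54) + 10 = -562
U(6) = -2(-562) + 3(205) + 10 = 1749
U(7) = -2(1749) + 3(-562) + 10 = -5174

-5174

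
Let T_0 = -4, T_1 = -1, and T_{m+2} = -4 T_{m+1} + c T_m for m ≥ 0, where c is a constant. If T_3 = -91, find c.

T_2 = 4 - 4c
T_3 = -16 + 15c
So -16 + 15c = -91, giving c = -5.

-5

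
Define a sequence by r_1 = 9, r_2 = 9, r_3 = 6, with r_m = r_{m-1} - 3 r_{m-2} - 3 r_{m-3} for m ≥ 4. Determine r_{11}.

r_4 = 6 - 3*9 - 3*9 = -48
r_5 = (-48) - 3*6 - 3*9 = -93
r_6 = (-93) - 3*(-48) - 3*6 = 33
r_7 = 33 - 3*(-93) - 3*(-48) = 456
r_8 = 456 - 3*33 - 3*(-93) = 636
r_9 = 636 - 3*456 - 3*33 = -831
r_{10} = (-831) - 3*636 - 3*456 = -4107
r_{11} = (-4107) - 3*(-831) - 3*636 = -3522

-3522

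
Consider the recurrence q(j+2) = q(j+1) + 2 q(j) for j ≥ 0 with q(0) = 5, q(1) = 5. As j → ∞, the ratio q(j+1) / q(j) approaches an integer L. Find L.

2

The characteristic equation is r^2 - r - 2 = 0, which factors as (r - 2)(r + 1) = 0.
So the roots are 2 and -1. Since |2| > |-1| and the coefficient of 2^j is non-zero, the ratio tends to 2.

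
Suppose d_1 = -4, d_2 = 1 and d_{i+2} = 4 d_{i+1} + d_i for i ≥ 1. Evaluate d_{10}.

5473

d_3 = 4*1 + (-4) = 0
d_4 = 4*0 + 1 = 1
d_5 = 4*1 + 0 = 4
d_6 = 4*4 + 1 = 17
d_7 = 4*17 + 4 = 72
d_8 = 4*72 + 17 = 305
d_9 = 4*305 + 72 = 1292
d_{10} = 4*1292 + 305 = 5473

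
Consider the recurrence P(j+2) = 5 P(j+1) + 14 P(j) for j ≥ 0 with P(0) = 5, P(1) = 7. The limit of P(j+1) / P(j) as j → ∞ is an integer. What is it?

The characteristic equation is r^2 - 5r - 14 = 0, which factors as (r - 7)(r + 2) = 0.
So the roots are 7 and -2. Since |7| > |-2| and the coefficient of 7^j is non-zero, the ratio tends to 7.

7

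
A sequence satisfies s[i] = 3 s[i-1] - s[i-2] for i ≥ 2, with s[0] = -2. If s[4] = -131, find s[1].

Let s[1] = v.
s[2] = 2 + 3v
s[3] = 6 + 8v
s[4] = 16 + 21v
So 16 + 21v = -131, giving v = -7.

-7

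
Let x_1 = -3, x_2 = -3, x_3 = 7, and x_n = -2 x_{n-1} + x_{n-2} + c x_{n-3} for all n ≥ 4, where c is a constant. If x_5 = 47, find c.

x_4 = -17 - 3c
x_5 = 41 + 3c
So 41 + 3c = 47, giving c = 2.

2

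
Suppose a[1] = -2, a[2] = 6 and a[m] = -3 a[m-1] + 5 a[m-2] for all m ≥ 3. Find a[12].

10954944

a[3] = -3*6 + 5*(-2) = -28
a[4] = -3*(-28) + 5*6 = 114
a[5] = -3*114 + 5*(-28) = -482
a[6] = -3*(-482) + 5*114 = 2016
a[7] = -3*2016 + 5*(-482) = -8458
a[8] = -3*(-8458) + 5*2016 = 35454
a[9] = -3*35454 + 5*(-8458) = -148652
a[10] = -3*(-148652) + 5*35454 = 623226
a[11] = -3*623226 + 5*(-148652) = -2612938
a[12] = -3*(-2612938) + 5*623226 = 10954944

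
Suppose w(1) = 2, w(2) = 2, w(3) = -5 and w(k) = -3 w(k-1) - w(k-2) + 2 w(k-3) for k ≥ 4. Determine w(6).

99

w(4) = -3·(-5) - 2 + 2·2 = 17
w(5) = -3·17 - (-5) + 2·2 = -42
w(6) = -3·(-42) - 17 + 2·(-5) = 99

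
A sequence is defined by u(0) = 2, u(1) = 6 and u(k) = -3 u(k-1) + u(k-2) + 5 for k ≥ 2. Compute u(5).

u(2) = -3·6 + 2 + 5 = -11
u(3) = -3·(-11) + 6 + 5 = 44
u(4) = -3·44 + (-11) + 5 = -138
u(5) = -3·(-138) + 44 + 5 = 463

463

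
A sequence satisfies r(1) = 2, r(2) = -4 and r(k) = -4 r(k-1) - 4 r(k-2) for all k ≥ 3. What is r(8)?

-256

r(3) = -4*(-4) - 4*2 = 8
r(4) = -4*8 - 4*(-4) = -16
r(5) = -4*(-16) - 4*8 = 32
r(6) = -4*32 - 4*(-16) = -64
r(7) = -4*(-64) - 4*32 = 128
r(8) = -4*128 - 4*(-64) = -256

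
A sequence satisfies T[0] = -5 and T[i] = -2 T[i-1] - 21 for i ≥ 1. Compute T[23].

The fixed point is -21/(1 + 2) = -7, so T[i] + 7 = -2(T[i-1] + 7).
Hence T[i] = 2·(-2)^i - 7.
T[23] = 2·(-2)^{23} - 7 = 2·-8388608 - 7 = -16777223.

-16777223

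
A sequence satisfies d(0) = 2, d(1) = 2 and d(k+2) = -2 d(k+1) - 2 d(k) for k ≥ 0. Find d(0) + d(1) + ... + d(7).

d(2) = -2·2 - 2·2 = -8
d(3) = -2·(-8) - 2·2 = 12
d(4) = -2·12 - 2·(-8) = -8
d(5) = -2·(-8) - 2·12 = -8
d(6) = -2·(-8) - 2·(-8) = 32
d(7) = -2·32 - 2·(-8) = -48
Sum = 2 + 2 + (-8) + 12 + (-8) + (-8) + 32 + (-48) = -24

-24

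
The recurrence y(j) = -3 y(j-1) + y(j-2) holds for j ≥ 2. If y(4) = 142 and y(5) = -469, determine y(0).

1

Rearranging, y(j-2) = y(j) + 3 y(j-1).
y(3) = -469 + 3·142 = -43
y(2) = 142 + 3·(-43) = 13
y(1) = -43 + 3·13 = -4
y(0) = 13 + 3·(-4) = 1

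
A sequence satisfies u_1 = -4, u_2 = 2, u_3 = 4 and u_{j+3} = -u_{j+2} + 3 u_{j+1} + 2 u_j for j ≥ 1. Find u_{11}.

1294

u_4 = -4 + 3*2 + 2*(-4) = -6
u_5 = -(-6) + 3*4 + 2*2 = 22
u_6 = -22 + 3*(-6) + 2*4 = -32
u_7 = -(-32) + 3*22 + 2*(-6) = 86
u_8 = -86 + 3*(-32) + 2*22 = -138
u_9 = -(-138) + 3*86 + 2*(-32) = 332
u_{10} = -332 + 3*(-138) + 2*86 = -574
u_{11} = -(-574) + 3*332 + 2*(-138) = 1294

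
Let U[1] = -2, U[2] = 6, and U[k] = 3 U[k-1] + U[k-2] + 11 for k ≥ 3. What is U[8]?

12090

U[3] = 3*6 + (-2) + 11 = 27
U[4] = 3*27 + 6 + 11 = 98
U[5] = 3*98 + 27 + 11 = 332
U[6] = 3*332 + 98 + 11 = 1105
U[7] = 3*1105 + 332 + 11 = 3658
U[8] = 3*3658 + 1105 + 11 = 12090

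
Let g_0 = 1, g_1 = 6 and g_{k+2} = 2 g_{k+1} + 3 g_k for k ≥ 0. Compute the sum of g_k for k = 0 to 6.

g_2 = 2·6 + 3·1 = 15
g_3 = 2·15 + 3·6 = 48
g_4 = 2·48 + 3·15 = 141
g_5 = 2·141 + 3·48 = 426
g_6 = 2·426 + 3·141 = 1275
Sum = 1 + 6 + 15 + 48 + 141 + 426 + 1275 = 1912

1912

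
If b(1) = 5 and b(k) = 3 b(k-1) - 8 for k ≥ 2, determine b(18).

The fixed point is -8/(1 - 3) = 4, so b(k) - 4 = 3(b(k-1) - 4).
Hence b(k) = 1·3^{k-1} + 4.
b(18) = 1·3^{17} + 4 = 1·129140163 + 4 = 129140167.

129140167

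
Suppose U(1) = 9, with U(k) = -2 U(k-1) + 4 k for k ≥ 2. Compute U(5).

U(2) = -2(9) + 8 = -10
U(3) = -2(-10) + 12 = 32
U(4) = -2(32) + 16 = -48
U(5) = -2(-48) + 20 = 116

116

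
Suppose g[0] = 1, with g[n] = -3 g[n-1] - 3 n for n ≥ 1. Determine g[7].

-3423

g[1] = -3*1 - 3 = -6
g[2] = -3*(-6) - 6 = 12
g[3] = -3*12 - 9 = -45
g[4] = -3*(-45) - 12 = 123
g[5] = -3*123 - 15 = -384
g[6] = -3*(-384) - 18 = 1134
g[7] = -3*1134 - 21 = -3423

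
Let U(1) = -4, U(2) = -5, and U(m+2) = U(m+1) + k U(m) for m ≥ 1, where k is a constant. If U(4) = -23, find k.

2

U(3) = -5 - 4k
U(4) = -5 - 9k
So -5 - 9k = -23, giving k = 2.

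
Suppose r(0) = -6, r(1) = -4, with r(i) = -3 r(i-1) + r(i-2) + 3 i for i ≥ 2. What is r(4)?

117

r(2) = -3·(-4) + (-6) + 6 = 12
r(3) = -3·12 + (-4) + 9 = -31
r(4) = -3·(-31) + 12 + 12 = 117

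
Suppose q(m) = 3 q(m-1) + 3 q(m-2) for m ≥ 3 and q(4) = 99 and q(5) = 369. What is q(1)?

-1

Rearranging, q(m-2) = (q(m) - 3 q(m-1)) / 3.
q(3) = (369 - 3*99) / 3 = 72/3 = 24
q(2) = (99 - 3*24) / 3 = 27/3 = 9
q(1) = (24 - 3*9) / 3 = -3/3 = -1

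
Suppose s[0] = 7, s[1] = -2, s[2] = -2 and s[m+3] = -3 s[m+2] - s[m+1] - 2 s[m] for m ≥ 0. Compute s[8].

s[3] = -3*(-2) - (-2) - 2*7 = -6
s[4] = -3*(-6) - (-2) - 2*(-2) = 24
s[5] = -3*24 - (-6) - 2*(-2) = -62
s[6] = -3*(-62) - 24 - 2*(-6) = 174
s[7] = -3*174 - (-62) - 2*24 = -508
s[8] = -3*(-508) - 174 - 2*(-62) = 1474

1474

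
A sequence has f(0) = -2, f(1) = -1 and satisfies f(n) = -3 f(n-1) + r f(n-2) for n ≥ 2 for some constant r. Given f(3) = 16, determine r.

5

f(2) = 3 - 2r
f(3) = -9 + 5r
So -9 + 5r = 16, giving r = 5.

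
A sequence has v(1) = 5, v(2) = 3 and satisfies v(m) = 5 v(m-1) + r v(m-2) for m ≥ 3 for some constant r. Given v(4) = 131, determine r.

2

v(3) = 15 + 5r
v(4) = 75 + 28r
So 75 + 28r = 131, giving r = 2.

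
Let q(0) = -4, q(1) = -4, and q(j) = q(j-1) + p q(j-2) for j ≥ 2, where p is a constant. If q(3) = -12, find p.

q(2) = -4 - 4p
q(3) = -4 - 8p
So -4 - 8p = -12, giving p = 1.

1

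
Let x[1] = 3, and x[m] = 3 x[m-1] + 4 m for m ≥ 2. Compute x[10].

x[2] = 3·3 + 8 = 17
x[3] = 3·17 + 12 = 63
x[4] = 3·63 + 16 = 205
x[5] = 3·205 + 20 = 635
x[6] = 3·635 + 24 = 1929
x[7] = 3·1929 + 28 = 5815
x[8] = 3·5815 + 32 = 17477
x[9] = 3·17477 + 36 = 52467
x[10] = 3·52467 + 40 = 157441

157441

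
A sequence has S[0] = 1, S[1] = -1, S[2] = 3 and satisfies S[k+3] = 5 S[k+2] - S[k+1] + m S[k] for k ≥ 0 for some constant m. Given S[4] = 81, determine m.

S[3] = 16 + m
S[4] = 77 + 4m
So 77 + 4m = 81, giving m = 1.

1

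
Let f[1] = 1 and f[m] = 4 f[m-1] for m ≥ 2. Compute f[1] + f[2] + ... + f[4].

85

f[2] = 4(1) = 4
f[3] = 4(4) = 16
f[4] = 4(16) = 64
Sum = 1 + 4 + 16 + 64 = 85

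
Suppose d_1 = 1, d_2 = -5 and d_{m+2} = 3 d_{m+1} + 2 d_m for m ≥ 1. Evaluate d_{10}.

-99257

d_3 = 3*(-5) + 2*1 = -13
d_4 = 3*(-13) + 2*(-5) = -49
d_5 = 3*(-49) + 2*(-13) = -173
d_6 = 3*(-173) + 2*(-49) = -617
d_7 = 3*(-617) + 2*(-173) = -2197
d_8 = 3*(-2197) + 2*(-617) = -7825
d_9 = 3*(-7825) + 2*(-2197) = -27869
d_{10} = 3*(-27869) + 2*(-7825) = -99257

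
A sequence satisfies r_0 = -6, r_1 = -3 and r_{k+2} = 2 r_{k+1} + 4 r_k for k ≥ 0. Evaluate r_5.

-816

r_2 = 2(-3) + 4(-6) = -30
r_3 = 2(-30) + 4(-3) = -72
r_4 = 2(-72) + 4(-30) = -264
r_5 = 2(-264) + 4(-72) = -816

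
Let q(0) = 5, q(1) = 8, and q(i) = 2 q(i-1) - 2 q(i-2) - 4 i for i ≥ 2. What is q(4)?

-76

q(2) = 2·8 - 2·5 - 8 = -2
q(3) = 2·(-2) - 2·8 - 12 = -32
q(4) = 2·(-32) - 2·(-2) - 16 = -76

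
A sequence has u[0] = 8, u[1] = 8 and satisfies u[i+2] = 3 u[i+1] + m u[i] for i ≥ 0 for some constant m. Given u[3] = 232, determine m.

u[2] = 24 + 8m
u[3] = 72 + 32m
So 72 + 32m = 232, giving m = 5.

5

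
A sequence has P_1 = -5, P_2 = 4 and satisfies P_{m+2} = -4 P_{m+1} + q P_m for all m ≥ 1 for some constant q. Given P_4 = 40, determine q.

-1

P_3 = -16 - 5q
P_4 = 64 + 24q
So 64 + 24q = 40, giving q = -1.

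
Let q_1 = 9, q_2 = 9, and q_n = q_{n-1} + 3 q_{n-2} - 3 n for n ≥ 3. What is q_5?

108

q_3 = 9 + 3(9) - 9 = 27
q_4 = 27 + 3(9) - 12 = 42
q_5 = 42 + 3(27) - 15 = 108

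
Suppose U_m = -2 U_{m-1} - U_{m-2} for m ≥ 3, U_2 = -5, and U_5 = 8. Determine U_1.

4

Let U_1 = w.
U_3 = 10 - w
U_4 = -15 + 2w
U_5 = 20 - 3w
So 20 - 3w = 8, giving w = 4.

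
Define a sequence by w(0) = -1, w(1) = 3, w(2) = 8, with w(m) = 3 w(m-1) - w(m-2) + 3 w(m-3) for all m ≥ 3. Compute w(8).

4591

w(3) = 3(8) - 3 + 3(-1) = 18
w(4) = 3(18) - 8 + 3(3) = 55
w(5) = 3(55) - 18 + 3(8) = 171
w(6) = 3(171) - 55 + 3(18) = 512
w(7) = 3(512) - 171 + 3(55) = 1530
w(8) = 3(1530) - 512 + 3(171) = 4591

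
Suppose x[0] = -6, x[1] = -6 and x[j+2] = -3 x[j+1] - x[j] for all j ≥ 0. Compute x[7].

-3126

x[2] = -3*(-6) - (-6) = 24
x[3] = -3*24 - (-6) = -66
x[4] = -3*(-66) - 24 = 174
x[5] = -3*174 - (-66) = -456
x[6] = -3*(-456) - 174 = 1194
x[7] = -3*1194 - (-456) = -3126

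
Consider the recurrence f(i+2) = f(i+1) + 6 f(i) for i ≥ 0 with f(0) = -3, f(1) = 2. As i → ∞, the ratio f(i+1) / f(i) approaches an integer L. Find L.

The characteristic equation is r^2 - r - 6 = 0, which factors as (r - 3)(r + 2) = 0.
So the roots are 3 and -2. Since |3| > |-2| and the coefficient of 3^i is non-zero, the ratio tends to 3.

3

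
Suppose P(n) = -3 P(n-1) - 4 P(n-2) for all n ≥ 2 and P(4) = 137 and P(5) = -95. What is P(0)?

-7

Rearranging, P(n-2) = (P(n) + 3 P(n-1)) / -4.
P(3) = (-95 + 3*137) / -4 = 316/-4 = -79
P(2) = (137 + 3*(-79)) / -4 = -100/-4 = 25
P(1) = (-79 + 3*25) / -4 = -4/-4 = 1
P(0) = (25 + 3*1) / -4 = 28/-4 = -7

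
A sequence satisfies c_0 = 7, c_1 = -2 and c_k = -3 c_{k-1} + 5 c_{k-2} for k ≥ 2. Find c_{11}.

c_2 = -3·(-2) + 5·7 = 41
c_3 = -3·41 + 5·(-2) = -133
c_4 = -3·(-133) + 5·41 = 604
c_5 = -3·604 + 5·(-133) = -2477
c_6 = -3·(-2477) + 5·604 = 10451
c_7 = -3·10451 + 5·(-2477) = -43738
c_8 = -3·(-43738) + 5·10451 = 183469
c_9 = -3·183469 + 5·(-43738) = -769097
c_{10} = -3·(-769097) + 5·183469 = 3224636
c_{11} = -3·3224636 + 5·(-769097) = -13519393

-13519393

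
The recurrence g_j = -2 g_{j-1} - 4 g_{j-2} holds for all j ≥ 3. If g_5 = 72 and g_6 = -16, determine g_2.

Rearranging, g_{j-2} = (g_j + 2 g_{j-1}) / -4.
g_4 = (-16 + 2·72) / -4 = 128/-4 = -32
g_3 = (72 + 2·(-32)) / -4 = 8/-4 = -2
g_2 = (-32 + 2·(-2)) / -4 = -36/-4 = 9

9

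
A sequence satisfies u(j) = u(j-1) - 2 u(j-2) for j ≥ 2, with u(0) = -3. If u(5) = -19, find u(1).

Let u(1) = w.
u(2) = 6 + w
u(3) = 6 - w
u(4) = -6 - 3w
u(5) = -18 - w
So -18 - w = -19, giving w = 1.

1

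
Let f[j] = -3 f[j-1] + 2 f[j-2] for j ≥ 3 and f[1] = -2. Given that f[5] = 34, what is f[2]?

-2

Let f[2] = z.
f[3] = -4 - 3z
f[4] = 12 + 11z
f[5] = -44 - 39z
So -44 - 39z = 34, giving z = -2.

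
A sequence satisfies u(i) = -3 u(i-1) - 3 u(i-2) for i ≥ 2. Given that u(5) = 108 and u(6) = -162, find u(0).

6

Rearranging, u(i-2) = (u(i) + 3 u(i-1)) / -3.
u(4) = (-162 + 3*108) / -3 = 162/-3 = -54
u(3) = (108 + 3*(-54)) / -3 = -54/-3 = 18
u(2) = (-54 + 3*18) / -3 = 0/-3 = 0
u(1) = (18 + 3*0) / -3 = 18/-3 = -6
u(0) = (0 + 3*(-6)) / -3 = -18/-3 = 6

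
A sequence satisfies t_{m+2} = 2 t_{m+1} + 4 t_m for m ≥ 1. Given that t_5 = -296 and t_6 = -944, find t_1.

-4

Rearranging, t_{m-2} = (t_m - 2 t_{m-1}) / 4.
t_4 = (-944 - 2·(-296)) / 4 = -352/4 = -88
t_3 = (-296 - 2·(-88)) / 4 = -120/4 = -30
t_2 = (-88 - 2·(-30)) / 4 = -28/4 = -7
t_1 = (-30 - 2·(-7)) / 4 = -16/4 = -4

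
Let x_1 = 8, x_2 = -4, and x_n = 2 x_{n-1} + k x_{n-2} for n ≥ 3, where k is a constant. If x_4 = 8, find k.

2

x_3 = -8 + 8k
x_4 = -16 + 12k
So -16 + 12k = 8, giving k = 2.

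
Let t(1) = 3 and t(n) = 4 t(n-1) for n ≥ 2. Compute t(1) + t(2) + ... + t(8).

t(2) = 4(3) = 12
t(3) = 4(12) = 48
t(4) = 4(48) = 192
t(5) = 4(192) = 768
t(6) = 4(768) = 3072
t(7) = 4(3072) = 12288
t(8) = 4(12288) = 49152
Sum = 3 + 12 + 48 + 192 + 768 + 3072 + 12288 + 49152 = 65535

65535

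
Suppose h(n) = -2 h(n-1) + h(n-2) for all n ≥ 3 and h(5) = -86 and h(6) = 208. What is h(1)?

Rearranging, h(n-2) = h(n) + 2 h(n-1).
h(4) = 208 + 2(-86) = 36
h(3) = -86 + 2(36) = -14
h(2) = 36 + 2(-14) = 8
h(1) = -14 + 2(8) = 2

2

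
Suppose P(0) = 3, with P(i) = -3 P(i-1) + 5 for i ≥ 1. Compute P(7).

P(1) = -3(3) + 5 = -4
P(2) = -3(-4) + 5 = 17
P(3) = -3(17) + 5 = -46
P(4) = -3(-46) + 5 = 143
P(5) = -3(143) + 5 = -424
P(6) = -3(-424) + 5 = 1277
P(7) = -3(1277) + 5 = -3826

-3826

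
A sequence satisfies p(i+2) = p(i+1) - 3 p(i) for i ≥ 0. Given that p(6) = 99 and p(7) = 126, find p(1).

Rearranging, p(i-2) = (p(i) - p(i-1)) / -3.
p(5) = (126 - 99) / -3 = 27/-3 = -9
p(4) = (99 - (-9)) / -3 = 108/-3 = -36
p(3) = (-9 - (-36)) / -3 = 27/-3 = -9
p(2) = (-36 - (-9)) / -3 = -27/-3 = 9
p(1) = (-9 - 9) / -3 = -18/-3 = 6

6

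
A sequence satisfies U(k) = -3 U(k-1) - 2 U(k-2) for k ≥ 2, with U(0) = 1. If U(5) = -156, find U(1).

Let U(1) = x.
U(2) = -2 - 3x
U(3) = 6 + 7x
U(4) = -14 - 15x
U(5) = 30 + 31x
So 30 + 31x = -156, giving x = -6.

-6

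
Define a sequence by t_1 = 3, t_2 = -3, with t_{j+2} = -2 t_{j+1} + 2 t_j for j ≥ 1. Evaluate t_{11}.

t_3 = -2(-3) + 2(3) = 12
t_4 = -2(12) + 2(-3) = -30
t_5 = -2(-30) + 2(12) = 84
t_6 = -2(84) + 2(-30) = -228
t_7 = -2(-228) + 2(84) = 624
t_8 = -2(624) + 2(-228) = -1704
t_9 = -2(-1704) + 2(624) = 4656
t_{10} = -2(4656) + 2(-1704) = -12720
t_{11} = -2(-12720) + 2(4656) = 34752

34752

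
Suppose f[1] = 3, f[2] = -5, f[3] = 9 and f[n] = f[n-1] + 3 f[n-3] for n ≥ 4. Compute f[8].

93

f[4] = 9 + 3*3 = 18
f[5] = 18 + 3*(-5) = 3
f[6] = 3 + 3*9 = 30
f[7] = 30 + 3*18 = 84
f[8] = 84 + 3*3 = 93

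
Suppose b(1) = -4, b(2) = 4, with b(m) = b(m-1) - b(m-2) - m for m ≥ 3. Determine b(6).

b(3) = 4 - (-4) - 3 = 5
b(4) = 5 - 4 - 4 = -3
b(5) = (-3) - 5 - 5 = -13
b(6) = (-13) - (-3) - 6 = -16

-16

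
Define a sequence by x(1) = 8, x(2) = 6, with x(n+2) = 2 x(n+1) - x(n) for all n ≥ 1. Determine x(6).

-2

x(3) = 2(6) - 8 = 4
x(4) = 2(4) - 6 = 2
x(5) = 2(2) - 4 = 0
x(6) = 2(0) - 2 = -2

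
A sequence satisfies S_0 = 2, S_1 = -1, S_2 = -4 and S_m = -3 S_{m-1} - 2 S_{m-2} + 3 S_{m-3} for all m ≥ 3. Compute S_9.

-1726

S_3 = -3(-4) - 2(-1) + 3(2) = 20
S_4 = -3(20) - 2(-4) + 3(-1) = -55
S_5 = -3(-55) - 2(20) + 3(-4) = 113
S_6 = -3(113) - 2(-55) + 3(20) = -169
S_7 = -3(-169) - 2(113) + 3(-55) = 116
S_8 = -3(116) - 2(-169) + 3(113) = 329
S_9 = -3(329) - 2(116) + 3(-169) = -1726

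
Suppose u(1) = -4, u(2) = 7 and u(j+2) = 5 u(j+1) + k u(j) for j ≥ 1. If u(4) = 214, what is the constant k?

u(3) = 35 - 4k
u(4) = 175 - 13k
So 175 - 13k = 214, giving k = -3.

-3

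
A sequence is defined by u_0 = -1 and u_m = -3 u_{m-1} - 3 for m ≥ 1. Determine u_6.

u_1 = -3·(-1) - 3 = 0
u_2 = -3·0 - 3 = -3
u_3 = -3·(-3) - 3 = 6
u_4 = -3·6 - 3 = -21
u_5 = -3·(-21) - 3 = 60
u_6 = -3·60 - 3 = -183

-183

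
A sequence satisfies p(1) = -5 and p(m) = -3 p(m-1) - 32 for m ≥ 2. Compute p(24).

The fixed point is -32/(1 + 3) = -8, so p(m) + 8 = -3(p(m-1) + 8).
Hence p(m) = 3·(-3)^{m-1} - 8.
p(24) = 3·(-3)^{23} - 8 = 3·-94143178827 - 8 = -282429536489.

-282429536489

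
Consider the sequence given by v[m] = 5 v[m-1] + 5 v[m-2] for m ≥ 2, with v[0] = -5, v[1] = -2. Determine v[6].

-37625

v[2] = 5(-2) + 5(-5) = -35
v[3] = 5(-35) + 5(-2) = -185
v[4] = 5(-185) + 5(-35) = -1100
v[5] = 5(-1100) + 5(-185) = -6425
v[6] = 5(-6425) + 5(-1100) = -37625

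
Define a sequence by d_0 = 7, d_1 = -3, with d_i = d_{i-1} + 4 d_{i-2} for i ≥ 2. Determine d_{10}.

23833

d_2 = (-3) + 4(7) = 25
d_3 = 25 + 4(-3) = 13
d_4 = 13 + 4(25) = 113
d_5 = 113 + 4(13) = 165
d_6 = 165 + 4(113) = 617
d_7 = 617 + 4(165) = 1277
d_8 = 1277 + 4(617) = 3745
d_9 = 3745 + 4(1277) = 8853
d_{10} = 8853 + 4(3745) = 23833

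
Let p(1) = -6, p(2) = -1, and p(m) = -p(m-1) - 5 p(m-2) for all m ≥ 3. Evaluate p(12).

-35861

p(3) = -(-1) - 5(-6) = 31
p(4) = -31 - 5(-1) = -26
p(5) = -(-26) - 5(31) = -129
p(6) = -(-129) - 5(-26) = 259
p(7) = -259 - 5(-129) = 386
p(8) = -386 - 5(259) = -1681
p(9) = -(-1681) - 5(386) = -249
p(10) = -(-249) - 5(-1681) = 8654
p(11) = -8654 - 5(-249) = -7409
p(12) = -(-7409) - 5(8654) = -35861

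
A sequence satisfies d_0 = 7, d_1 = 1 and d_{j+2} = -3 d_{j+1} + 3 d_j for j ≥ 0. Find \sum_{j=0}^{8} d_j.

d_2 = -3·1 + 3·7 = 18
d_3 = -3·18 + 3·1 = -51
d_4 = -3·(-51) + 3·18 = 207
d_5 = -3·207 + 3·(-51) = -774
d_6 = -3·(-774) + 3·207 = 2943
d_7 = -3·2943 + 3·(-774) = -11151
d_8 = -3·(-11151) + 3·2943 = 42282
Sum = 7 + 1 + 18 + (-51) + 207 + (-774) + 2943 + (-11151) + 42282 = 33482

33482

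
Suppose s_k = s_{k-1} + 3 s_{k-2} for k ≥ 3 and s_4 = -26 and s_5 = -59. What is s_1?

Rearranging, s_{k-2} = (s_k - s_{k-1}) / 3.
s_3 = (-59 - (-26)) / 3 = -33/3 = -11
s_2 = (-26 - (-11)) / 3 = -15/3 = -5
s_1 = (-11 - (-5)) / 3 = -6/3 = -2

-2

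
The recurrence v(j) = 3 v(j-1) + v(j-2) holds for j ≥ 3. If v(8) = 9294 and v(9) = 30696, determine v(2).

Rearranging, v(j-2) = v(j) - 3 v(j-1).
v(7) = 30696 - 3(9294) = 2814
v(6) = 9294 - 3(2814) = 852
v(5) = 2814 - 3(852) = 258
v(4) = 852 - 3(258) = 78
v(3) = 258 - 3(78) = 24
v(2) = 78 - 3(24) = 6

6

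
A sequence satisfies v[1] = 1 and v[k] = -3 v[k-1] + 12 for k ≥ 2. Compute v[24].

The fixed point is 12/(1 + 3) = 3, so v[k] - 3 = -3(v[k-1] - 3).
Hence v[k] = -2·(-3)^{k-1} + 3.
v[24] = -2·(-3)^{23} + 3 = -2·-94143178827 + 3 = 188286357657.

188286357657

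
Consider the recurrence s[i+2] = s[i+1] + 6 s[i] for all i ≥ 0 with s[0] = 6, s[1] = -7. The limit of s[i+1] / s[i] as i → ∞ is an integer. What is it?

The characteristic equation is r^2 - r - 6 = 0, which factors as (r - 3)(r + 2) = 0.
So the roots are 3 and -2. Since |3| > |-2| and the coefficient of 3^i is non-zero, the ratio tends to 3.

3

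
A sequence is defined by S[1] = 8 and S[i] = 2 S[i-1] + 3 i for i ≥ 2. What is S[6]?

S[2] = 2·8 + 6 = 22
S[3] = 2·22 + 9 = 53
S[4] = 2·53 + 12 = 118
S[5] = 2·118 + 15 = 251
S[6] = 2·251 + 18 = 520

520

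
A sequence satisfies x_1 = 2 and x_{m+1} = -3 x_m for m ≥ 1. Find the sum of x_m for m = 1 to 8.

x_2 = -3·2 = -6
x_3 = -3·(-6) = 18
x_4 = -3·18 = -54
x_5 = -3·(-54) = 162
x_6 = -3·162 = -486
x_7 = -3·(-486) = 1458
x_8 = -3·1458 = -4374
Sum = 2 + (-6) + 18 + (-54) + 162 + (-486) + 1458 + (-4374) = -3280

-3280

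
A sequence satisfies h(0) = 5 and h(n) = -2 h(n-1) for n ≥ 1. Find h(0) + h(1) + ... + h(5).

-105

h(1) = -2(5) = -10
h(2) = -2(-10) = 20
h(3) = -2(20) = -40
h(4) = -2(-40) = 80
h(5) = -2(80) = -160
Sum = 5 + (-10) + 20 + (-40) + 80 + (-160) = -105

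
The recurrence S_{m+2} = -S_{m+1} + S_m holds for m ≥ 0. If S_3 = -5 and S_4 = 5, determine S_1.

-5

Rearranging, S_{m-2} = S_m + S_{m-1}.
S_2 = 5 + (-5) = 0
S_1 = -5 + 0 = -5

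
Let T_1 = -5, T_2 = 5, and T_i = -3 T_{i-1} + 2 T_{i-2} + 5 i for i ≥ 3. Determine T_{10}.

T_3 = -3*5 + 2*(-5) + 15 = -10
T_4 = -3*(-10) + 2*5 + 20 = 60
T_5 = -3*60 + 2*(-10) + 25 = -175
T_6 = -3*(-175) + 2*60 + 30 = 675
T_7 = -3*675 + 2*(-175) + 35 = -2340
T_8 = -3*(-2340) + 2*675 + 40 = 8410
T_9 = -3*8410 + 2*(-2340) + 45 = -29865
T_{10} = -3*(-29865) + 2*8410 + 50 = 106465

106465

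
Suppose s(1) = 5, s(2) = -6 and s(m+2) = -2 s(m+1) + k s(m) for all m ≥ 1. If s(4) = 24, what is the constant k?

-3

s(3) = 12 + 5k
s(4) = -24 - 16k
So -24 - 16k = 24, giving k = -3.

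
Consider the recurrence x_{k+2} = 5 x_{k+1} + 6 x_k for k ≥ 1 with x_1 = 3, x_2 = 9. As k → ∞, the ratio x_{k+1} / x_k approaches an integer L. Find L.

The characteristic equation is r^2 - 5r - 6 = 0, which factors as (r - 6)(r + 1) = 0.
So the roots are 6 and -1. Since |6| > |-1| and the coefficient of 6^k is non-zero, the ratio tends to 6.

6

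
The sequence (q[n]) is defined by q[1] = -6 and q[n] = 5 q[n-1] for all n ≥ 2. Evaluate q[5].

q[2] = 5(-6) = -30
q[3] = 5(-30) = -150
q[4] = 5(-150) = -750
q[5] = 5(-750) = -3750

-3750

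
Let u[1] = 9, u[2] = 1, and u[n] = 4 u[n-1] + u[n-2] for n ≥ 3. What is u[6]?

u[3] = 4(1) + 9 = 13
u[4] = 4(13) + 1 = 53
u[5] = 4(53) + 13 = 225
u[6] = 4(225) + 53 = 953

953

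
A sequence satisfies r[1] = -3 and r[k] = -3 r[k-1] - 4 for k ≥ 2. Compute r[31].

The fixed point is -4/(1 + 3) = -1, so r[k] + 1 = -3(r[k-1] + 1).
Hence r[k] = -2·(-3)^{k-1} - 1.
r[31] = -2·(-3)^{30} - 1 = -2·205891132094649 - 1 = -411782264189299.

-411782264189299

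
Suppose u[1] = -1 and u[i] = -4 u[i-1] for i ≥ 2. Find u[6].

1024

u[2] = -4·(-1) = 4
u[3] = -4·4 = -16
u[4] = -4·(-16) = 64
u[5] = -4·64 = -256
u[6] = -4·(-256) = 1024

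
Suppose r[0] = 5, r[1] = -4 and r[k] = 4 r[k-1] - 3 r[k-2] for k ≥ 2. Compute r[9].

-88564

r[2] = 4·(-4) - 3·5 = -31
r[3] = 4·(-31) - 3·(-4) = -112
r[4] = 4·(-112) - 3·(-31) = -355
r[5] = 4·(-355) - 3·(-112) = -1084
r[6] = 4·(-1084) - 3·(-355) = -3271
r[7] = 4·(-3271) - 3·(-1084) = -9832
r[8] = 4·(-9832) - 3·(-3271) = -29515
r[9] = 4·(-29515) - 3·(-9832) = -88564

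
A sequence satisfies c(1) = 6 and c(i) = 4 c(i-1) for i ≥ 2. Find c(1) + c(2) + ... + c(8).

c(2) = 4·6 = 24
c(3) = 4·24 = 96
c(4) = 4·96 = 384
c(5) = 4·384 = 1536
c(6) = 4·1536 = 6144
c(7) = 4·6144 = 24576
c(8) = 4·24576 = 98304
Sum = 6 + 24 + 96 + 384 + 1536 + 6144 + 24576 + 98304 = 131070

131070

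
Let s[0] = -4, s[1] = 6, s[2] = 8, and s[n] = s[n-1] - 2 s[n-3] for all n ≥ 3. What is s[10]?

s[3] = 8 - 2(-4) = 16
s[4] = 16 - 2(6) = 4
s[5] = 4 - 2(8) = -12
s[6] = (-12) - 2(16) = -44
s[7] = (-44) - 2(4) = -52
s[8] = (-52) - 2(-12) = -28
s[9] = (-28) - 2(-44) = 60
s[10] = 60 - 2(-52) = 164

164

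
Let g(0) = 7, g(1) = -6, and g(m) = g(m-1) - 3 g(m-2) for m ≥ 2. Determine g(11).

g(2) = (-6) - 3·7 = -27
g(3) = (-27) - 3·(-6) = -9
g(4) = (-9) - 3·(-27) = 72
g(5) = 72 - 3·(-9) = 99
g(6) = 99 - 3·72 = -117
g(7) = (-117) - 3·99 = -414
g(8) = (-414) - 3·(-117) = -63
g(9) = (-63) - 3·(-414) = 1179
g(10) = 1179 - 3·(-63) = 1368
g(11) = 1368 - 3·1179 = -2169

-2169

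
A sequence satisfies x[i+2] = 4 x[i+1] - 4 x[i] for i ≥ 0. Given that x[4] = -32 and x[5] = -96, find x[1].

Rearranging, x[i-2] = (x[i] - 4 x[i-1]) / -4.
x[3] = (-96 - 4·(-32)) / -4 = 32/-4 = -8
x[2] = (-32 - 4·(-8)) / -4 = 0/-4 = 0
x[1] = (-8 - 4·0) / -4 = -8/-4 = 2

2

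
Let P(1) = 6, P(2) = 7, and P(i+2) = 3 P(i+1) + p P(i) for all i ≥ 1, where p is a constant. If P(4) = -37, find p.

P(3) = 21 + 6p
P(4) = 63 + 25p
So 63 + 25p = -37, giving p = -4.

-4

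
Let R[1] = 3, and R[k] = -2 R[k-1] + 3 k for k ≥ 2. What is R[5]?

27

R[2] = -2(3) + 6 = 0
R[3] = -2(0) + 9 = 9
R[4] = -2(9) + 12 = -6
R[5] = -2(-6) + 15 = 27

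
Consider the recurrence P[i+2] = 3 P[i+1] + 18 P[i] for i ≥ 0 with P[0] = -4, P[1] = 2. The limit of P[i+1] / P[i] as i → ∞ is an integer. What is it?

The characteristic equation is r^2 - 3r - 18 = 0, which factors as (r - 6)(r + 3) = 0.
So the roots are 6 and -3. Since |6| > |-3| and the coefficient of 6^i is non-zero, the ratio tends to 6.

6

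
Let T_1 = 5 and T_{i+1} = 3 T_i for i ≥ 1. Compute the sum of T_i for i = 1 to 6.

1820

T_2 = 3(5) = 15
T_3 = 3(15) = 45
T_4 = 3(45) = 135
T_5 = 3(135) = 405
T_6 = 3(405) = 1215
Sum = 5 + 15 + 45 + 135 + 405 + 1215 = 1820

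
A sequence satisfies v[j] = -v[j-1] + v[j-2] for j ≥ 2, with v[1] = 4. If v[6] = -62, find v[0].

Let v[0] = x.
v[2] = -4 + x
v[3] = 8 - x
v[4] = -12 + 2x
v[5] = 20 - 3x
v[6] = -32 + 5x
So -32 + 5x = -62, giving x = -6.

-6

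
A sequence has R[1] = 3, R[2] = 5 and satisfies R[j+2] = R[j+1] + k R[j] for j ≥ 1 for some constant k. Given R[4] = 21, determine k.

R[3] = 5 + 3k
R[4] = 5 + 8k
So 5 + 8k = 21, giving k = 2.

2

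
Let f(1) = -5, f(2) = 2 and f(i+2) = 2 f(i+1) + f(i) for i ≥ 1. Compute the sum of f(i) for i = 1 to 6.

f(3) = 2(2) + (-5) = -1
f(4) = 2(-1) + 2 = 0
f(5) = 2(0) + (-1) = -1
f(6) = 2(-1) + 0 = -2
Sum = (-5) + 2 + (-1) + 0 + (-1) + (-2) = -7

-7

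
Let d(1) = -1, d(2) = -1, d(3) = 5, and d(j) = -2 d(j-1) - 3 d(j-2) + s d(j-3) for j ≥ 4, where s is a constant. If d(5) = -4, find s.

-3

d(4) = -7 - s
d(5) = -1 + s
So -1 + s = -4, giving s = -3.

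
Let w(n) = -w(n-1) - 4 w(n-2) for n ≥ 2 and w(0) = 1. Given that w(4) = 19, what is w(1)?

1

Let w(1) = y.
w(2) = -4 - y
w(3) = 4 - 3y
w(4) = 12 + 7y
So 12 + 7y = 19, giving y = 1.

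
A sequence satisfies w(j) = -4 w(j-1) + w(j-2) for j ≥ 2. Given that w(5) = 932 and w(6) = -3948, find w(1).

Rearranging, w(j-2) = w(j) + 4 w(j-1).
w(4) = -3948 + 4*932 = -220
w(3) = 932 + 4*(-220) = 52
w(2) = -220 + 4*52 = -12
w(1) = 52 + 4*(-12) = 4

4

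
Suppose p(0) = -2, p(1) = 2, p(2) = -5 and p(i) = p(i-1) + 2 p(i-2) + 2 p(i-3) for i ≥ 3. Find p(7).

p(3) = (-5) + 2·2 + 2·(-2) = -5
p(4) = (-5) + 2·(-5) + 2·2 = -11
p(5) = (-11) + 2·(-5) + 2·(-5) = -31
p(6) = (-31) + 2·(-11) + 2·(-5) = -63
p(7) = (-63) + 2·(-31) + 2·(-11) = -147

-147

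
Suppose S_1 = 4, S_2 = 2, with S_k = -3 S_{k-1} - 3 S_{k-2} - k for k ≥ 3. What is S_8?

S_3 = -3*2 - 3*4 - 3 = -21
S_4 = -3*(-21) - 3*2 - 4 = 53
S_5 = -3*53 - 3*(-21) - 5 = -101
S_6 = -3*(-101) - 3*53 - 6 = 138
S_7 = -3*138 - 3*(-101) - 7 = -118
S_8 = -3*(-118) - 3*138 - 8 = -68

-68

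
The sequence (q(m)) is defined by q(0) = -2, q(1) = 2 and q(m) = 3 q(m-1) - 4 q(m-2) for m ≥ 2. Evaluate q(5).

q(2) = 3·2 - 4·(-2) = 14
q(3) = 3·14 - 4·2 = 34
q(4) = 3·34 - 4·14 = 46
q(5) = 3·46 - 4·34 = 2

2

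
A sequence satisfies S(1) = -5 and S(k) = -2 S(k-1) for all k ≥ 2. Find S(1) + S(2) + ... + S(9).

-855

S(2) = -2·(-5) = 10
S(3) = -2·10 = -20
S(4) = -2·(-20) = 40
S(5) = -2·40 = -80
S(6) = -2·(-80) = 160
S(7) = -2·160 = -320
S(8) = -2·(-320) = 640
S(9) = -2·640 = -1280
Sum = (-5) + 10 + (-20) + 40 + (-80) + 160 + (-320) + 640 + (-1280) = -855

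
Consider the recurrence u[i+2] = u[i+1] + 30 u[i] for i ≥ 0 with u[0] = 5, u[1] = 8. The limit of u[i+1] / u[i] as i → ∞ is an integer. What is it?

The characteristic equation is r^2 - r - 30 = 0, which factors as (r - 6)(r + 5) = 0.
So the roots are 6 and -5. Since |6| > |-5| and the coefficient of 6^i is non-zero, the ratio tends to 6.

6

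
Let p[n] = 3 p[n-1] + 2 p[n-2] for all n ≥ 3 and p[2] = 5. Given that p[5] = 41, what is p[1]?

-7

Let p[1] = x.
p[3] = 15 + 2x
p[4] = 55 + 6x
p[5] = 195 + 22x
So 195 + 22x = 41, giving x = -7.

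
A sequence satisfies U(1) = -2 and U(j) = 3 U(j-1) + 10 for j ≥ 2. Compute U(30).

The fixed point is 10/(1 - 3) = -5, so U(j) + 5 = 3(U(j-1) + 5).
Hence U(j) = 3·3^{j-1} - 5.
U(30) = 3·3^{29} - 5 = 3·68630377364883 - 5 = 205891132094644.

205891132094644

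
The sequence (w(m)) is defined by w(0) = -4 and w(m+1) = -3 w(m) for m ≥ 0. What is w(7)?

8748

w(1) = -3(-4) = 12
w(2) = -3(12) = -36
w(3) = -3(-36) = 108
w(4) = -3(108) = -324
w(5) = -3(-324) = 972
w(6) = -3(972) = -2916
w(7) = -3(-2916) = 8748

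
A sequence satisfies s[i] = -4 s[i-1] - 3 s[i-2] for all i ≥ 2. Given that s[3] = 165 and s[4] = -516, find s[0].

4

Rearranging, s[i-2] = (s[i] + 4 s[i-1]) / -3.
s[2] = (-516 + 4*165) / -3 = 144/-3 = -48
s[1] = (165 + 4*(-48)) / -3 = -27/-3 = 9
s[0] = (-48 + 4*9) / -3 = -12/-3 = 4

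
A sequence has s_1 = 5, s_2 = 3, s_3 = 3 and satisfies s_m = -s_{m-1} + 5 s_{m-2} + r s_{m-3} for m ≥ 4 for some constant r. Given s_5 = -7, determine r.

5

s_4 = 12 + 5r
s_5 = 3 - 2r
So 3 - 2r = -7, giving r = 5.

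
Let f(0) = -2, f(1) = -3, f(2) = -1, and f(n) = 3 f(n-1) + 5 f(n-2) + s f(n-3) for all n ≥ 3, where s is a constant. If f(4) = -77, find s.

2

f(3) = -18 - 2s
f(4) = -59 - 9s
So -59 - 9s = -77, giving s = 2.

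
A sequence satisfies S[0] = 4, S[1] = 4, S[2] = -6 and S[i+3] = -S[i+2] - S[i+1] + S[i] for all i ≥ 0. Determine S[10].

S[3] = -(-6) - 4 + 4 = 6
S[4] = -6 - (-6) + 4 = 4
S[5] = -4 - 6 + (-6) = -16
S[6] = -(-16) - 4 + 6 = 18
S[7] = -18 - (-16) + 4 = 2
S[8] = -2 - 18 + (-16) = -36
S[9] = -(-36) - 2 + 18 = 52
S[10] = -52 - (-36) + 2 = -14

-14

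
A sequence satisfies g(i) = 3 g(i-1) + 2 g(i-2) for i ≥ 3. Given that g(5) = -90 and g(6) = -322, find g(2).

-4

Rearranging, g(i-2) = (g(i) - 3 g(i-1)) / 2.
g(4) = (-322 - 3·(-90)) / 2 = -52/2 = -26
g(3) = (-90 - 3·(-26)) / 2 = -12/2 = -6
g(2) = (-26 - 3·(-6)) / 2 = -8/2 = -4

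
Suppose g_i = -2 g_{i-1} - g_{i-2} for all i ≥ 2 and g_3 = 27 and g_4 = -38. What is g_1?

5

Rearranging, g_{i-2} = -(g_i + 2 g_{i-1}).
g_2 = -(-38 + 2*27) = -16
g_1 = -(27 + 2*(-16)) = 5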